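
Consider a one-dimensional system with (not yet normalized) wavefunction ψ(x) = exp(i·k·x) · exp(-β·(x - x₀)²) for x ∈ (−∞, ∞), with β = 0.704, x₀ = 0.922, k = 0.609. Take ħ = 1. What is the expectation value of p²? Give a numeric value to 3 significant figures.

p² ψ = −ħ² d²ψ/dx²; ⟨p²⟩ = −ħ² ∫ ψ*·ψ'' dx / ∫|ψ|² dx.
Gaussian moments (u = x − x₀): ∫u^(2j)·e^(−2βu²) du = (2j−1)!!/(4β)^j · √(π/(2β)), odd powers integrate to 0; here √(π/(2β)) = 1.4937. Derivatives: ψ′ = (ik − 2βu)·ψ, ψ″ = ((ik − 2βu)² − 2β)·ψ; the odd-in-u pieces drop out.
State is unnormalized: ∫|ψ|² dx = 1.4937, and ∫ψ*·(−ħ² ψ'') dx = 1.6056, so ⟨p²⟩ = 1.6056 / 1.4937.
⟨p²⟩ = 1.0749.

1.07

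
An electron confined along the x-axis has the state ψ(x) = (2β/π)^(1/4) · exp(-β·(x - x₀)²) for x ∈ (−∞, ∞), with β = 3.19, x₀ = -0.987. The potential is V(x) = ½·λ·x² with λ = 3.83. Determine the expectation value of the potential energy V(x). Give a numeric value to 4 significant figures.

2.016

⟨V⟩ = ∫ V(x)·|ψ|² dx.
Gaussian moments (u = x − x₀): ∫u^(2j)·e^(−2βu²) du = (2j−1)!!/(4β)^j · √(π/(2β)), odd powers integrate to 0; here √(π/(2β)) = 0.70172.
⟨V⟩ = 2.0156.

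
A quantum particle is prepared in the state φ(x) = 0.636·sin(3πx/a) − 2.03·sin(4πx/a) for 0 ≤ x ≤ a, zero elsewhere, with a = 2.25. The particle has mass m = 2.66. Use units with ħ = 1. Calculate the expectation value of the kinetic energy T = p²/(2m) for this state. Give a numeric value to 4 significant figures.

T = −(ħ²/2m) d²/dx², so ⟨T⟩ = −(ħ²/2m) ∫ φ*·φ'' dx / ∫|φ|² dx; with m = 2.66.
d²/dx² sin(jπx/a) = −(jπ/a)²·sin(jπx/a); on 0 ≤ x ≤ a, ∫sin²(jπx/a) dx = a/2 and ∫sin(jπx/a)·sin(lπx/a) dx = 0 for j ≠ l, so only diagonal terms survive in ∫|φ|² and ∫φ·φ″; ∫φ·φ′ dx = [φ²/2] between the walls = 0.
State is unnormalized: ∫|φ|² dx = 5.0911, and ∫φ*·(−ħ²/2m · φ'') dx = 28.683, so ⟨T⟩ = 28.683 / 5.0911.
⟨T⟩ = 5.6340.

5.634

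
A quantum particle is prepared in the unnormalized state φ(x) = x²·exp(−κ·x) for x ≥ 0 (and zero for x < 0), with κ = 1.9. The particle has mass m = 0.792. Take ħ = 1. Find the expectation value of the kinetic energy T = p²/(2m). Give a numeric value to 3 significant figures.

0.760

T = −(ħ²/2m) d²/dx², so ⟨T⟩ = −(ħ²/2m) ∫ φ*·φ'' dx / ∫|φ|² dx; with m = 0.792.
Differentiate x²·exp(−κ·x) with the product rule; every integrand then reduces to terms xʲ·e^(−2κx) on [0, ∞), with ∫₀^∞ xʲ·e^(−2κx) dx = j!/(2κ)^(j+1).
State is unnormalized: ∫|φ|² dx = 0.030290, and ∫φ*·(−ħ²/2m · φ'') dx = 0.023010, so ⟨T⟩ = 0.023010 / 0.030290.
⟨T⟩ = 0.75968.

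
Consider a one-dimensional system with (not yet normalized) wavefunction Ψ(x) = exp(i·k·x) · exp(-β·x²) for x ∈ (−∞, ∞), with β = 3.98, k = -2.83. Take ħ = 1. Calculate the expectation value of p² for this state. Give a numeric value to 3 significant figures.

p² Ψ = −ħ² d²Ψ/dx²; ⟨p²⟩ = −ħ² ∫ Ψ*·Ψ'' dx / ∫|Ψ|² dx.
Gaussian moments: ∫x^(2j)·e^(−2βx²) dx = (2j−1)!!/(4β)^j · √(π/(2β)), odd powers integrate to 0; here √(π/(2β)) = 0.62823. Derivatives: Ψ′ = (ik − 2βx)·Ψ, Ψ″ = ((ik − 2βx)² − 2β)·Ψ; the odd-in-x pieces drop out.
State is unnormalized: ∫|Ψ|² dx = 0.62823, and ∫Ψ*·(−ħ² Ψ'') dx = 7.5318, so ⟨p²⟩ = 7.5318 / 0.62823.
⟨p²⟩ = 11.989.

12.0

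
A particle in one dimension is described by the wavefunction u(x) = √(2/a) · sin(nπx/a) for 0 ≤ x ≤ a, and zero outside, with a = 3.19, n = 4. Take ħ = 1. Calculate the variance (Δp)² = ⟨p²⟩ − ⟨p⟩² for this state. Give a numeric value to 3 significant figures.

15.5

Compute ⟨p⟩ and ⟨p²⟩ separately; (Δp)² = ⟨p²⟩ − ⟨p⟩².
d/dx sin(nπx/a) = (nπ/a)·cos(nπx/a) and d²/dx² sin(nπx/a) = −(nπ/a)²·sin(nπx/a); on 0 ≤ x ≤ a, ∫sin²(nπx/a) dx = a/2 and ∫sin(nπx/a)·cos(nπx/a) dx = 0.
⟨p⟩ = 0.0000 and ⟨p²⟩ = 15.518.
(Δp)² = 15.518 − (0.0000)² = 15.518.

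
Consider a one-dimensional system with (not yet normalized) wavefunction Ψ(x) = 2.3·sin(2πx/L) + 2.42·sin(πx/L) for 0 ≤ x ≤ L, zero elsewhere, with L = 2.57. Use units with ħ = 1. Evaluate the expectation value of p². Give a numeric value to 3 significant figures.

3.62

p² Ψ = −ħ² d²Ψ/dx²; ⟨p²⟩ = −ħ² ∫ Ψ*·Ψ'' dx / ∫|Ψ|² dx.
d²/dx² sin(jπx/L) = −(jπ/L)²·sin(jπx/L); on 0 ≤ x ≤ L, ∫sin²(jπx/L) dx = L/2 and ∫sin(jπx/L)·sin(lπx/L) dx = 0 for j ≠ l, so only diagonal terms survive in ∫|Ψ|² and ∫Ψ·Ψ″; ∫Ψ·Ψ′ dx = [Ψ²/2] between the walls = 0.
State is unnormalized: ∫|Ψ|² dx = 14.323, and ∫Ψ*·(−ħ² Ψ'') dx = 51.876, so ⟨p²⟩ = 51.876 / 14.323.
⟨p²⟩ = 3.6218.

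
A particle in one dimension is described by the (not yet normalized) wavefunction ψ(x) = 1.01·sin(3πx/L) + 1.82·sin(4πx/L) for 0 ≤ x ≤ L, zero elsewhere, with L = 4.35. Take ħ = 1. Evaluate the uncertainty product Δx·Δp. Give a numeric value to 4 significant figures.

2.693

Δx = √(⟨x²⟩−⟨x⟩²), Δp = √(⟨p²⟩−⟨p⟩²).
On 0 ≤ x ≤ L (j ≠ l): ∫sin²(jπx/L) dx = L/2, ∫sin(jπx/L)·sin(lπx/L) dx = 0; diagonal moments ∫x·sin²(jπx/L) dx = L²/4, ∫x²·sin²(jπx/L) dx = L³·(1/6 − 1/(4j²π²)); cross terms ∫x·sin(jπx/L)·sin(lπx/L) dx = 0 for j + l even and −4jlL²/(π²(j² − l²)²) for j + l odd, ∫x²·sin(jπx/L)·sin(lπx/L) dx = (−1)^(j+l)·4jlL³/(π²(j² − l²)²); higher powers the same way via product-to-sum and parts. d²/dx² sin(jπx/L) = −(jπ/L)²·sin(jπx/L); on 0 ≤ x ≤ L, ∫sin²(jπx/L) dx = L/2 and ∫sin(jπx/L)·sin(lπx/L) dx = 0 for j ≠ l, so only diagonal terms survive in ∫|ψ|² and ∫ψ·ψ″; ∫ψ·ψ′ dx = [ψ²/2] between the walls = 0.
Normalization: ∫|ψ|² dx = 9.4232.
⟨x⟩ = 1.4423, ⟨x²⟩ = 3.0492 ⇒ Δx = 0.98442.
⟨p⟩ = 0.0000, ⟨p²⟩ = 7.4856 ⇒ Δp = 2.7360.
Δx·Δp = 2.6934.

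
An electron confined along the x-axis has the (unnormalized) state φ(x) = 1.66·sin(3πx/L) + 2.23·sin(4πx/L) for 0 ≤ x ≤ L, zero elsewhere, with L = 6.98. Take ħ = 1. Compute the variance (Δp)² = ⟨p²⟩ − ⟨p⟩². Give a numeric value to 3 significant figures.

2.74

Compute ⟨p⟩ and ⟨p²⟩ separately; (Δp)² = ⟨p²⟩ − ⟨p⟩².
d²/dx² sin(jπx/L) = −(jπ/L)²·sin(jπx/L); on 0 ≤ x ≤ L, ∫sin²(jπx/L) dx = L/2 and ∫sin(jπx/L)·sin(lπx/L) dx = 0 for j ≠ l, so only diagonal terms survive in ∫|φ|² and ∫φ·φ″; ∫φ·φ′ dx = [φ²/2] between the walls = 0.
Normalization: ∫|φ|² dx = 26.972.
⟨p⟩ = 0.0000 and ⟨p²⟩ = 2.7356.
(Δp)² = 2.7356 − (0.0000)² = 2.7356.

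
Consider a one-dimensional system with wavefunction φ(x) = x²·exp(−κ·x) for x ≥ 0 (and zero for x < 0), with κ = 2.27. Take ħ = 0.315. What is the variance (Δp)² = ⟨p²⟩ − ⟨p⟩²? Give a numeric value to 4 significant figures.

Compute ⟨p⟩ and ⟨p²⟩ separately; (Δp)² = ⟨p²⟩ − ⟨p⟩².
Differentiate x²·exp(−κ·x) with the product rule; every integrand then reduces to terms xʲ·e^(−2κx) on [0, ∞), with ∫₀^∞ xʲ·e^(−2κx) dx = j!/(2κ)^(j+1).
Normalization: ∫|φ|² dx = 0.012443.
⟨p⟩ = 0.0000 and ⟨p²⟩ = 0.17043.
(Δp)² = 0.17043 − (0.0000)² = 0.17043.

0.1704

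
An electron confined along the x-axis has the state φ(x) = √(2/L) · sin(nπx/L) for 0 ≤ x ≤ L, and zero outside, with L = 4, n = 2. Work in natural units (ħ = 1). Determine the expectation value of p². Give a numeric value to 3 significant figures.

p² φ = −ħ² d²φ/dx²; ⟨p²⟩ = −ħ² ∫ φ*·φ'' dx.
d/dx sin(nπx/L) = (nπ/L)·cos(nπx/L) and d²/dx² sin(nπx/L) = −(nπ/L)²·sin(nπx/L); on 0 ≤ x ≤ L, ∫sin²(nπx/L) dx = L/2 and ∫sin(nπx/L)·cos(nπx/L) dx = 0.
⟨p²⟩ = 2.4674.

2.47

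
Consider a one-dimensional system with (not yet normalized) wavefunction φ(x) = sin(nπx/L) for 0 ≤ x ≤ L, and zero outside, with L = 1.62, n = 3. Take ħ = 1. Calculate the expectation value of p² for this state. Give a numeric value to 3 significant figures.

33.8

p² φ = −ħ² d²φ/dx²; ⟨p²⟩ = −ħ² ∫ φ*·φ'' dx / ∫|φ|² dx.
d/dx sin(nπx/L) = (nπ/L)·cos(nπx/L) and d²/dx² sin(nπx/L) = −(nπ/L)²·sin(nπx/L); on 0 ≤ x ≤ L, ∫sin²(nπx/L) dx = L/2 and ∫sin(nπx/L)·cos(nπx/L) dx = 0.
State is unnormalized: ∫|φ|² dx = 0.81000, and ∫φ*·(−ħ² φ'') dx = 27.416, so ⟨p²⟩ = 27.416 / 0.81000.
⟨p²⟩ = 33.846.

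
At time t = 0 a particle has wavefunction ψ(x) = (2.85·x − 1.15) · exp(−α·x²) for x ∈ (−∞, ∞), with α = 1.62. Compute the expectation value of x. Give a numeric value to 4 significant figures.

⟨x⟩ = ∫ x·|ψ|² dx / ∫|ψ|² dx (integrals over the domain).
Expand each integrand as polynomial × e^(−2αx²) and use ∫x^(2j)·e^(−2αx²) dx = (2j−1)!!/(4α)^j · √(π/(2α)), odd powers → 0; here √(π/(2α)) = 0.98470.
State is unnormalized: ∫|ψ|² dx = 2.5366, and ∫ψ*·x·ψ dx = -0.99609, so ⟨x⟩ = -0.99609 / 2.5366.
⟨x⟩ = -0.39270.

-0.3927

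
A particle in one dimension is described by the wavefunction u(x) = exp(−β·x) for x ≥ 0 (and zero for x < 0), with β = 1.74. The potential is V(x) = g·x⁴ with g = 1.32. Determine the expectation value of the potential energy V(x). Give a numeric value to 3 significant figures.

0.216

⟨V⟩ = ∫ V(x)·|u|² dx / ∫|u|² dx.
Every integrand reduces to terms xʲ·e^(−2βx) on [0, ∞); use ∫₀^∞ xʲ·e^(−2βx) dx = j!/(2β)^(j+1).
State is unnormalized: ∫|u|² dx = 0.28736, and ∫u*·V(x)·u dx = 0.062071, so ⟨V⟩ = 0.062071 / 0.28736.
⟨V⟩ = 0.21601.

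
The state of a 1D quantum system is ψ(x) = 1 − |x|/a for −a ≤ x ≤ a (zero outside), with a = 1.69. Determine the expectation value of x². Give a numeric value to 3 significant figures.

⟨x²⟩ = ∫ x²·|ψ|² dx / ∫|ψ|² dx (integrals over the domain).
ψ is even, so ∫ over [−a, a] = 2∫₀ᵃ with ψ = 1 − x/a there: ∫₀ᵃ (1 − x/a)² dx = a/3, ∫₀ᵃ x²(1 − x/a)² dx = a³/30, ∫₀ᵃ x⁴(1 − x/a)² dx = a⁵/105.
State is unnormalized: ∫|ψ|² dx = 1.1267, and ∫ψ*·x²·ψ dx = 0.32179, so ⟨x²⟩ = 0.32179 / 1.1267.
⟨x²⟩ = 0.28561.

0.286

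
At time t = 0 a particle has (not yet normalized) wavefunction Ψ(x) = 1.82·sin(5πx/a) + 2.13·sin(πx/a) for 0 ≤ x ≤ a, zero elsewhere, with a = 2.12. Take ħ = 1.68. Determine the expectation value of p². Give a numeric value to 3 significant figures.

p² Ψ = −ħ² d²Ψ/dx²; ⟨p²⟩ = −ħ² ∫ Ψ*·Ψ'' dx / ∫|Ψ|² dx.
d²/dx² sin(jπx/a) = −(jπ/a)²·sin(jπx/a); on 0 ≤ x ≤ a, ∫sin²(jπx/a) dx = a/2 and ∫sin(jπx/a)·sin(lπx/a) dx = 0 for j ≠ l, so only diagonal terms survive in ∫|Ψ|² and ∫Ψ·Ψ″; ∫Ψ·Ψ′ dx = [Ψ²/2] between the walls = 0.
State is unnormalized: ∫|Ψ|² dx = 8.3203, and ∫Ψ*·(−ħ² Ψ'') dx = 573.85, so ⟨p²⟩ = 573.85 / 8.3203.
⟨p²⟩ = 68.970.

69.0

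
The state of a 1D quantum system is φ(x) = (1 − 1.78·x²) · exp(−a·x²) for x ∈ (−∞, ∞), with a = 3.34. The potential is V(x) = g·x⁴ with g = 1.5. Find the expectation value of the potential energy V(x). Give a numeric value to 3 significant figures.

0.00926

⟨V⟩ = ∫ V(x)·|φ|² dx / ∫|φ|² dx.
Expand each integrand as polynomial × e^(−2ax²) and use ∫x^(2j)·e^(−2ax²) dx = (2j−1)!!/(4a)^j · √(π/(2a)), odd powers → 0; here √(π/(2a)) = 0.68578.
State is unnormalized: ∫|φ|² dx = 0.53956, and ∫φ*·V(x)·φ dx = 0.0049959, so ⟨V⟩ = 0.0049959 / 0.53956.
⟨V⟩ = 0.0092592.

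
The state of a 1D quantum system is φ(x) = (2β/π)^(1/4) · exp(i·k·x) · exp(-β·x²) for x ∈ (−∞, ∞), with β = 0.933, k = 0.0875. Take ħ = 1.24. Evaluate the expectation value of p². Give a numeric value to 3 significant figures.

p² φ = −ħ² d²φ/dx²; ⟨p²⟩ = −ħ² ∫ φ*·φ'' dx.
Gaussian moments: ∫x^(2j)·e^(−2βx²) dx = (2j−1)!!/(4β)^j · √(π/(2β)), odd powers integrate to 0; here √(π/(2β)) = 1.2975. Derivatives: φ′ = (ik − 2βx)·φ, φ″ = ((ik − 2βx)² − 2β)·φ; the odd-in-x pieces drop out.
⟨p²⟩ = 1.4464.

1.45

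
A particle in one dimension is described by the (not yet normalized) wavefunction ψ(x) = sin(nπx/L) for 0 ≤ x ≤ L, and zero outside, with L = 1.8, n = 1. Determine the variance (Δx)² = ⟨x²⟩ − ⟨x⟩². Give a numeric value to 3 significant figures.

0.106

Compute ⟨x⟩ and ⟨x²⟩ separately, then (Δx)² = ⟨x²⟩ − ⟨x⟩².
With sin²θ = (1 − cos2θ)/2 on 0 ≤ x ≤ L: ∫sin²(nπx/L) dx = L/2, ∫x·sin²(nπx/L) dx = L²/4, ∫x²·sin²(nπx/L) dx = L³·(1/6 − 1/(4n²π²)); higher powers xᵏ the same way, integrating xᵏ·cos(2nπx/L) by parts.
Normalization: ∫|ψ|² dx = 0.90000.
⟨x⟩ = 0.90000 and ⟨x²⟩ = 0.91586.
(Δx)² = 0.91586 − (0.90000)² = 0.10586.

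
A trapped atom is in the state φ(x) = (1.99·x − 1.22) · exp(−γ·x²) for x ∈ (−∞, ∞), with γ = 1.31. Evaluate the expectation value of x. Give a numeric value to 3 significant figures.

⟨x⟩ = ∫ x·|φ|² dx / ∫|φ|² dx (integrals over the domain).
Expand each integrand as polynomial × e^(−2γx²) and use ∫x^(2j)·e^(−2γx²) dx = (2j−1)!!/(4γ)^j · √(π/(2γ)), odd powers → 0; here √(π/(2γ)) = 1.0950.
State is unnormalized: ∫|φ|² dx = 2.4574, and ∫φ*·x·φ dx = -1.0147, so ⟨x⟩ = -1.0147 / 2.4574.
⟨x⟩ = -0.41292.

-0.413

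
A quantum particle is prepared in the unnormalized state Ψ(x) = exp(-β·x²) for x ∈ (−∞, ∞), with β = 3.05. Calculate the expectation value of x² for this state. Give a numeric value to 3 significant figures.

⟨x²⟩ = ∫ x²·|Ψ|² dx / ∫|Ψ|² dx (integrals over the domain).
Gaussian moments: ∫x^(2j)·e^(−2βx²) dx = (2j−1)!!/(4β)^j · √(π/(2β)), odd powers integrate to 0; here √(π/(2β)) = 0.71765.
State is unnormalized: ∫|Ψ|² dx = 0.71765, and ∫Ψ*·x²·Ψ dx = 0.058823, so ⟨x²⟩ = 0.058823 / 0.71765.
⟨x²⟩ = 0.081967.

0.0820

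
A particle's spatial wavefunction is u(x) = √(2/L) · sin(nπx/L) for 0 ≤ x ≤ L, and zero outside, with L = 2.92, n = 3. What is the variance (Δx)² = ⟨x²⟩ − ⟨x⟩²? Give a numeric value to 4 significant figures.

Compute ⟨x⟩ and ⟨x²⟩ separately, then (Δx)² = ⟨x²⟩ − ⟨x⟩².
With sin²θ = (1 − cos2θ)/2 on 0 ≤ x ≤ L: ∫sin²(nπx/L) dx = L/2, ∫x·sin²(nπx/L) dx = L²/4, ∫x²·sin²(nπx/L) dx = L³·(1/6 − 1/(4n²π²)); higher powers xᵏ the same way, integrating xᵏ·cos(2nπx/L) by parts.
⟨x⟩ = 1.4600 and ⟨x²⟩ = 2.7941.
(Δx)² = 2.7941 − (1.4600)² = 0.66254.

0.6625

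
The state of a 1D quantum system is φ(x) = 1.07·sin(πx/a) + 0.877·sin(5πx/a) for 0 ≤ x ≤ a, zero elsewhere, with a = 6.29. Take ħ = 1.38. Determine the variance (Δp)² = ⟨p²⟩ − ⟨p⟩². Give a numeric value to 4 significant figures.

5.057

Compute ⟨p⟩ and ⟨p²⟩ separately; (Δp)² = ⟨p²⟩ − ⟨p⟩².
d²/dx² sin(jπx/a) = −(jπ/a)²·sin(jπx/a); on 0 ≤ x ≤ a, ∫sin²(jπx/a) dx = a/2 and ∫sin(jπx/a)·sin(lπx/a) dx = 0 for j ≠ l, so only diagonal terms survive in ∫|φ|² and ∫φ·φ″; ∫φ·φ′ dx = [φ²/2] between the walls = 0.
Normalization: ∫|φ|² dx = 6.0196.
⟨p⟩ = 0.0000 and ⟨p²⟩ = 5.0567.
(Δp)² = 5.0567 − (0.0000)² = 5.0567.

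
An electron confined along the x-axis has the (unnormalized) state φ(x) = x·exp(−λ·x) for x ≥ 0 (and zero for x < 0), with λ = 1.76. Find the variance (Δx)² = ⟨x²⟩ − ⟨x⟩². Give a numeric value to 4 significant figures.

0.2421

Compute ⟨x⟩ and ⟨x²⟩ separately, then (Δx)² = ⟨x²⟩ − ⟨x⟩².
Every integrand reduces to terms xʲ·e^(−2λx) on [0, ∞); use ∫₀^∞ xʲ·e^(−2λx) dx = j!/(2λ)^(j+1).
Normalization: ∫|φ|² dx = 0.045857.
⟨x⟩ = 0.85227 and ⟨x²⟩ = 0.96849.
(Δx)² = 0.96849 − (0.85227)² = 0.24212.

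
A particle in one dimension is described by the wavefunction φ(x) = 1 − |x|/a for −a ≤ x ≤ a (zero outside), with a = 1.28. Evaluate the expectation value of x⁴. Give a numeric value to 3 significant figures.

0.0767

⟨x⁴⟩ = ∫ x⁴·|φ|² dx / ∫|φ|² dx (integrals over the domain).
φ is even, so ∫ over [−a, a] = 2∫₀ᵃ with φ = 1 − x/a there: ∫₀ᵃ (1 − x/a)² dx = a/3, ∫₀ᵃ x²(1 − x/a)² dx = a³/30, ∫₀ᵃ x⁴(1 − x/a)² dx = a⁵/105.
State is unnormalized: ∫|φ|² dx = 0.85333, and ∫φ*·x⁴·φ dx = 0.065447, so ⟨x⁴⟩ = 0.065447 / 0.85333.
⟨x⁴⟩ = 0.076696.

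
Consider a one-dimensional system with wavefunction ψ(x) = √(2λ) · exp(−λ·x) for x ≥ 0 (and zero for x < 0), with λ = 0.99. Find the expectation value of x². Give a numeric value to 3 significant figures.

⟨x²⟩ = ∫ x²·|ψ|² dx (integrals over the domain).
Every integrand reduces to terms xʲ·e^(−2λx) on [0, ∞); use ∫₀^∞ xʲ·e^(−2λx) dx = j!/(2λ)^(j+1).
⟨x²⟩ = 0.51015.

0.510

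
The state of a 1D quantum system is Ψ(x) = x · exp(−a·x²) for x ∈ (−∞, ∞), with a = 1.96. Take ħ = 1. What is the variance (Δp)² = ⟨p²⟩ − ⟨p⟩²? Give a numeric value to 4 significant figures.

5.880

Compute ⟨p⟩ and ⟨p²⟩ separately; (Δp)² = ⟨p²⟩ − ⟨p⟩².
Expand each integrand as polynomial × e^(−2ax²) and use ∫x^(2j)·e^(−2ax²) dx = (2j−1)!!/(4a)^j · √(π/(2a)), odd powers → 0; here √(π/(2a)) = 0.89522. Differentiate with the product rule, d/dx e^(−ax²) = −2ax·e^(−ax²).
Normalization: ∫|Ψ|² dx = 0.11419.
⟨p⟩ = 0.0000 and ⟨p²⟩ = 5.8800.
(Δp)² = 5.8800 − (0.0000)² = 5.8800.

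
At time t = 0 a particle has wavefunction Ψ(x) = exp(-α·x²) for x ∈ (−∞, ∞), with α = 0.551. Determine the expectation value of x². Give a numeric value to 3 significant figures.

0.454

⟨x²⟩ = ∫ x²·|Ψ|² dx / ∫|Ψ|² dx (integrals over the domain).
Gaussian moments: ∫x^(2j)·e^(−2αx²) dx = (2j−1)!!/(4α)^j · √(π/(2α)), odd powers integrate to 0; here √(π/(2α)) = 1.6884.
State is unnormalized: ∫|Ψ|² dx = 1.6884, and ∫Ψ*·x²·Ψ dx = 0.76608, so ⟨x²⟩ = 0.76608 / 1.6884.
⟨x²⟩ = 0.45372.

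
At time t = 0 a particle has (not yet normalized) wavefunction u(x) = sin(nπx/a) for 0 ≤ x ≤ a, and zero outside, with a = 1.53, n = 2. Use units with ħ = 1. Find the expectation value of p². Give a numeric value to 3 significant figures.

p² u = −ħ² d²u/dx²; ⟨p²⟩ = −ħ² ∫ u*·u'' dx / ∫|u|² dx.
d/dx sin(nπx/a) = (nπ/a)·cos(nπx/a) and d²/dx² sin(nπx/a) = −(nπ/a)²·sin(nπx/a); on 0 ≤ x ≤ a, ∫sin²(nπx/a) dx = a/2 and ∫sin(nπx/a)·cos(nπx/a) dx = 0.
State is unnormalized: ∫|u|² dx = 0.76500, and ∫u*·(−ħ² u'') dx = 12.901, so ⟨p²⟩ = 12.901 / 0.76500.
⟨p²⟩ = 16.865.

16.9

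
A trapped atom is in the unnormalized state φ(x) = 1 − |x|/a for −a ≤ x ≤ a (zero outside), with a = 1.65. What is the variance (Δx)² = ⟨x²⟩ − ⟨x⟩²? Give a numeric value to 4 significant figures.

Compute ⟨x⟩ and ⟨x²⟩ separately, then (Δx)² = ⟨x²⟩ − ⟨x⟩².
φ is even, so ∫ over [−a, a] = 2∫₀ᵃ with φ = 1 − x/a there: ∫₀ᵃ (1 − x/a)² dx = a/3, ∫₀ᵃ x²(1 − x/a)² dx = a³/30, ∫₀ᵃ x⁴(1 − x/a)² dx = a⁵/105.
Normalization: ∫|φ|² dx = 1.1000.
⟨x⟩ = 0.0000 and ⟨x²⟩ = 0.27225.
(Δx)² = 0.27225 − (0.0000)² = 0.27225.

0.2723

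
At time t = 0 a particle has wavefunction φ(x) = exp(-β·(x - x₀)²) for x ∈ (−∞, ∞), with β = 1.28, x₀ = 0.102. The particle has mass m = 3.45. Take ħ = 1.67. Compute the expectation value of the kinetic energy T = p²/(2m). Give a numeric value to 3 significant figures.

0.517

T = −(ħ²/2m) d²/dx², so ⟨T⟩ = −(ħ²/2m) ∫ φ*·φ'' dx / ∫|φ|² dx; with m = 3.45.
Gaussian moments (u = x − x₀): ∫u^(2j)·e^(−2βu²) du = (2j−1)!!/(4β)^j · √(π/(2β)), odd powers integrate to 0; here √(π/(2β)) = 1.1078. Derivatives: d/dx e^(−βu²) = −2βu·e^(−βu²), d²/dx² e^(−βu²) = (4β²u² − 2β)·e^(−βu²).
State is unnormalized: ∫|φ|² dx = 1.1078, and ∫φ*·(−ħ²/2m · φ'') dx = 0.57312, so ⟨T⟩ = 0.57312 / 1.1078.
⟨T⟩ = 0.51736.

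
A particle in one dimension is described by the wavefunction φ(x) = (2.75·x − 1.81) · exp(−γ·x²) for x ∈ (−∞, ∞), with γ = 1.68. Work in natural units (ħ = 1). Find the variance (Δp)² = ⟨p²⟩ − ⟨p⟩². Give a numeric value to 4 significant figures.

2.539

Compute ⟨p⟩ and ⟨p²⟩ separately; (Δp)² = ⟨p²⟩ − ⟨p⟩².
Expand each integrand as polynomial × e^(−2γx²) and use ∫x^(2j)·e^(−2γx²) dx = (2j−1)!!/(4γ)^j · √(π/(2γ)), odd powers → 0; here √(π/(2γ)) = 0.96695. Differentiate with the product rule, d/dx e^(−γx²) = −2γx·e^(−γx²).
Normalization: ∫|φ|² dx = 4.2560.
⟨p⟩ = 0.0000 and ⟨p²⟩ = 2.5391.
(Δp)² = 2.5391 − (0.0000)² = 2.5391.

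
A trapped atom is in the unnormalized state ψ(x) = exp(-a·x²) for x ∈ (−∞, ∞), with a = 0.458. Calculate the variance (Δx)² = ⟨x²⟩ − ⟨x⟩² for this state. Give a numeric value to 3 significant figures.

0.546

Compute ⟨x⟩ and ⟨x²⟩ separately, then (Δx)² = ⟨x²⟩ − ⟨x⟩².
Gaussian moments: ∫x^(2j)·e^(−2ax²) dx = (2j−1)!!/(4a)^j · √(π/(2a)), odd powers integrate to 0; here √(π/(2a)) = 1.8519.
Normalization: ∫|ψ|² dx = 1.8519.
⟨x⟩ = 0.0000 and ⟨x²⟩ = 0.54585.
(Δx)² = 0.54585 − (0.0000)² = 0.54585.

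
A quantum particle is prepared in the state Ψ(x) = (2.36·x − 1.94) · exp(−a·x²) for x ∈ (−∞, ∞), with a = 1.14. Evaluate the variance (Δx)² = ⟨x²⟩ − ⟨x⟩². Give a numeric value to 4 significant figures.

Compute ⟨x⟩ and ⟨x²⟩ separately, then (Δx)² = ⟨x²⟩ − ⟨x⟩².
Expand each integrand as polynomial × e^(−2ax²) and use ∫x^(2j)·e^(−2ax²) dx = (2j−1)!!/(4a)^j · √(π/(2a)), odd powers → 0; here √(π/(2a)) = 1.1738.
Normalization: ∫|Ψ|² dx = 5.8516.
⟨x⟩ = -0.40282 and ⟨x²⟩ = 0.32676.
(Δx)² = 0.32676 − (-0.40282)² = 0.16450.

0.1645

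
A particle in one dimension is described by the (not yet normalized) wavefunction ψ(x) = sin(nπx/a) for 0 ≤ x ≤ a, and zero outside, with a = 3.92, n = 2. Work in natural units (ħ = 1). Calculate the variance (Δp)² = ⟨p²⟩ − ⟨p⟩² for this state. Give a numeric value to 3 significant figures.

Compute ⟨p⟩ and ⟨p²⟩ separately; (Δp)² = ⟨p²⟩ − ⟨p⟩².
d/dx sin(nπx/a) = (nπ/a)·cos(nπx/a) and d²/dx² sin(nπx/a) = −(nπ/a)²·sin(nπx/a); on 0 ≤ x ≤ a, ∫sin²(nπx/a) dx = a/2 and ∫sin(nπx/a)·cos(nπx/a) dx = 0.
Normalization: ∫|ψ|² dx = 1.9600.
⟨p⟩ = 0.0000 and ⟨p²⟩ = 2.5691.
(Δp)² = 2.5691 − (0.0000)² = 2.5691.

2.57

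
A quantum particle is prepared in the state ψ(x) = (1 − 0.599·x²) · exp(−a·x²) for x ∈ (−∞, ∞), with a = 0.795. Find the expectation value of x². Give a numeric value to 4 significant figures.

⟨x²⟩ = ∫ x²·|ψ|² dx / ∫|ψ|² dx (integrals over the domain).
Expand each integrand as polynomial × e^(−2ax²) and use ∫x^(2j)·e^(−2ax²) dx = (2j−1)!!/(4a)^j · √(π/(2a)), odd powers → 0; here √(π/(2a)) = 1.4056.
State is unnormalized: ∫|ψ|² dx = 1.0257, and ∫ψ*·x²·ψ dx = 0.17771, so ⟨x²⟩ = 0.17771 / 1.0257.
⟨x²⟩ = 0.17325.

0.1733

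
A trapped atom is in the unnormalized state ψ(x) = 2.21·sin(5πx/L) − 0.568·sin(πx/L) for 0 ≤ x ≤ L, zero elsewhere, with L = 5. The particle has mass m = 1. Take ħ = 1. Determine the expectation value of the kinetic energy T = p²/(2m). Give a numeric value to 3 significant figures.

4.64

T = −(ħ²/2m) d²/dx², so ⟨T⟩ = −(ħ²/2m) ∫ ψ*·ψ'' dx / ∫|ψ|² dx; with m = 1.
d²/dx² sin(jπx/L) = −(jπ/L)²·sin(jπx/L); on 0 ≤ x ≤ L, ∫sin²(jπx/L) dx = L/2 and ∫sin(jπx/L)·sin(lπx/L) dx = 0 for j ≠ l, so only diagonal terms survive in ∫|ψ|² and ∫ψ·ψ″; ∫ψ·ψ′ dx = [ψ²/2] between the walls = 0.
State is unnormalized: ∫|ψ|² dx = 13.017, and ∫ψ*·(−ħ²/2m · ψ'') dx = 60.414, so ⟨T⟩ = 60.414 / 13.017.
⟨T⟩ = 4.6413.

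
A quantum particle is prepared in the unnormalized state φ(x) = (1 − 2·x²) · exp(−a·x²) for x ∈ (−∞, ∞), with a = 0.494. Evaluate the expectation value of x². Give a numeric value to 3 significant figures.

2.54

⟨x²⟩ = ∫ x²·|φ|² dx / ∫|φ|² dx (integrals over the domain).
Expand each integrand as polynomial × e^(−2ax²) and use ∫x^(2j)·e^(−2ax²) dx = (2j−1)!!/(4a)^j · √(π/(2a)), odd powers → 0; here √(π/(2a)) = 1.7832.
State is unnormalized: ∫|φ|² dx = 3.6538, and ∫φ*·x²·φ dx = 9.2893, so ⟨x²⟩ = 9.2893 / 3.6538.
⟨x²⟩ = 2.5424.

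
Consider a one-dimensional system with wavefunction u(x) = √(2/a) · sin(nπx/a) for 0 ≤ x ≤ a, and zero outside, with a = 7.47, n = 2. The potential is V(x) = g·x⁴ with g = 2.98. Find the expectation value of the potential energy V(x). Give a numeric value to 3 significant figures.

1.63e+03

⟨V⟩ = ∫ V(x)·|u|² dx.
With sin²θ = (1 − cos2θ)/2 on 0 ≤ x ≤ a: ∫sin²(nπx/a) dx = a/2, ∫x·sin²(nπx/a) dx = a²/4, ∫x²·sin²(nπx/a) dx = a³·(1/6 − 1/(4n²π²)); higher powers xᵏ the same way, integrating xᵏ·cos(2nπx/a) by parts.
⟨V⟩ = 1629.7.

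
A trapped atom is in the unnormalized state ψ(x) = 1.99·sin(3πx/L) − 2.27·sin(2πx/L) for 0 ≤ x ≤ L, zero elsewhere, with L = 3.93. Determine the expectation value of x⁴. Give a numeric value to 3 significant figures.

77.1

⟨x⁴⟩ = ∫ x⁴·|ψ|² dx / ∫|ψ|² dx (integrals over the domain).
On 0 ≤ x ≤ L (j ≠ l): ∫sin²(jπx/L) dx = L/2, ∫sin(jπx/L)·sin(lπx/L) dx = 0; diagonal moments ∫x·sin²(jπx/L) dx = L²/4, ∫x²·sin²(jπx/L) dx = L³·(1/6 − 1/(4j²π²)); cross terms ∫x·sin(jπx/L)·sin(lπx/L) dx = 0 for j + l even and −4jlL²/(π²(j² − l²)²) for j + l odd, ∫x²·sin(jπx/L)·sin(lπx/L) dx = (−1)^(j+l)·4jlL³/(π²(j² − l²)²); higher powers the same way via product-to-sum and parts.
State is unnormalized: ∫|ψ|² dx = 17.907, and ∫ψ*·x⁴·ψ dx = 1380.9, so ⟨x⁴⟩ = 1380.9 / 17.907.
⟨x⁴⟩ = 77.113.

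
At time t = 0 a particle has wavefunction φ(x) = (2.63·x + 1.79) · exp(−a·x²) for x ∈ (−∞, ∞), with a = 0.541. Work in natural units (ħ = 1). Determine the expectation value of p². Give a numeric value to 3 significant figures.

p² φ = −ħ² d²φ/dx²; ⟨p²⟩ = −ħ² ∫ φ*·φ'' dx / ∫|φ|² dx.
Expand each integrand as polynomial × e^(−2ax²) and use ∫x^(2j)·e^(−2ax²) dx = (2j−1)!!/(4a)^j · √(π/(2a)), odd powers → 0; here √(π/(2a)) = 1.7040. Differentiate with the product rule, d/dx e^(−ax²) = −2ax·e^(−ax²).
State is unnormalized: ∫|φ|² dx = 10.906, and ∫φ*·(−ħ² φ'') dx = 11.793, so ⟨p²⟩ = 11.793 / 10.906.
⟨p²⟩ = 1.0813.

1.08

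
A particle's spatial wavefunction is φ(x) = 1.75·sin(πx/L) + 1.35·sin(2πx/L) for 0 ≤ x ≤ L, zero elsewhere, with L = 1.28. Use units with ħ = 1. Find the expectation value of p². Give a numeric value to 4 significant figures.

p² φ = −ħ² d²φ/dx²; ⟨p²⟩ = −ħ² ∫ φ*·φ'' dx / ∫|φ|² dx.
d²/dx² sin(jπx/L) = −(jπ/L)²·sin(jπx/L); on 0 ≤ x ≤ L, ∫sin²(jπx/L) dx = L/2 and ∫sin(jπx/L)·sin(lπx/L) dx = 0 for j ≠ l, so only diagonal terms survive in ∫|φ|² and ∫φ·φ″; ∫φ·φ′ dx = [φ²/2] between the walls = 0.
State is unnormalized: ∫|φ|² dx = 3.1264, and ∫φ*·(−ħ² φ'') dx = 39.912, so ⟨p²⟩ = 39.912 / 3.1264.
⟨p²⟩ = 12.766.

12.77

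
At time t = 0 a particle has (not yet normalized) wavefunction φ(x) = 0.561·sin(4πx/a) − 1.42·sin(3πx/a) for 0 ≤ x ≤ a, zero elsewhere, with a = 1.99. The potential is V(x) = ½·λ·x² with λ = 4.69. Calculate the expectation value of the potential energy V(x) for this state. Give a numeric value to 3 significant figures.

4.31

⟨V⟩ = ∫ V(x)·|φ|² dx / ∫|φ|² dx.
On 0 ≤ x ≤ a (j ≠ l): ∫sin²(jπx/a) dx = a/2, ∫sin(jπx/a)·sin(lπx/a) dx = 0; diagonal moments ∫x·sin²(jπx/a) dx = a²/4, ∫x²·sin²(jπx/a) dx = a³·(1/6 − 1/(4j²π²)); cross terms ∫x·sin(jπx/a)·sin(lπx/a) dx = 0 for j + l even and −4jla²/(π²(j² − l²)²) for j + l odd, ∫x²·sin(jπx/a)·sin(lπx/a) dx = (−1)^(j+l)·4jla³/(π²(j² − l²)²); higher powers the same way via product-to-sum and parts.
State is unnormalized: ∫|φ|² dx = 2.3195, and ∫φ*·V(x)·φ dx = 9.9881, so ⟨V⟩ = 9.9881 / 2.3195.
⟨V⟩ = 4.3062.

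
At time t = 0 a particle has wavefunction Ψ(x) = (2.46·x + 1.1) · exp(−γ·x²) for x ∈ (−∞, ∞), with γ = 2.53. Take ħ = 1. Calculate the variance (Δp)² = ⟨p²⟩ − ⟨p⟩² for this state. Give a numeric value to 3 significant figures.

4.20

Compute ⟨p⟩ and ⟨p²⟩ separately; (Δp)² = ⟨p²⟩ − ⟨p⟩².
Expand each integrand as polynomial × e^(−2γx²) and use ∫x^(2j)·e^(−2γx²) dx = (2j−1)!!/(4γ)^j · √(π/(2γ)), odd powers → 0; here √(π/(2γ)) = 0.78795. Differentiate with the product rule, d/dx e^(−γx²) = −2γx·e^(−γx²).
Normalization: ∫|Ψ|² dx = 1.4246.
⟨p⟩ = 0.0000 and ⟨p²⟩ = 4.2036.
(Δp)² = 4.2036 − (0.0000)² = 4.2036.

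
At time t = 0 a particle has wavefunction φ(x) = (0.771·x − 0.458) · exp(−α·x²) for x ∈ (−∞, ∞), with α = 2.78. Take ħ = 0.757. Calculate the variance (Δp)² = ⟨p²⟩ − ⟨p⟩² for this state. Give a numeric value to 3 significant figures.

Compute ⟨p⟩ and ⟨p²⟩ separately; (Δp)² = ⟨p²⟩ − ⟨p⟩².
Expand each integrand as polynomial × e^(−2αx²) and use ∫x^(2j)·e^(−2αx²) dx = (2j−1)!!/(4α)^j · √(π/(2α)), odd powers → 0; here √(π/(2α)) = 0.75169. Differentiate with the product rule, d/dx e^(−αx²) = −2αx·e^(−αx²).
Normalization: ∫|φ|² dx = 0.19786.
⟨p⟩ = 0.0000 and ⟨p²⟩ = 2.2401.
(Δp)² = 2.2401 − (0.0000)² = 2.2401.

2.24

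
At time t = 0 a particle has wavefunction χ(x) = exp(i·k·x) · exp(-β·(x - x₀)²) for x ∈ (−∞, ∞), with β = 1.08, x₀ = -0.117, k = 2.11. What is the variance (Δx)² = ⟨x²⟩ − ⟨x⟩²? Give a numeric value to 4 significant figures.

0.2315

Compute ⟨x⟩ and ⟨x²⟩ separately, then (Δx)² = ⟨x²⟩ − ⟨x⟩².
Gaussian moments (u = x − x₀): ∫u^(2j)·e^(−2βu²) du = (2j−1)!!/(4β)^j · √(π/(2β)), odd powers integrate to 0; here √(π/(2β)) = 1.2060.
Normalization: ∫|χ|² dx = 1.2060.
⟨x⟩ = -0.11700 and ⟨x²⟩ = 0.24517.
(Δx)² = 0.24517 − (-0.11700)² = 0.23148.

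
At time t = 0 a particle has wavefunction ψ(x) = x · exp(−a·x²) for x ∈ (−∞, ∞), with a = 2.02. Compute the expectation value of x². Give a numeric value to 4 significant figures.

0.3713

⟨x²⟩ = ∫ x²·|ψ|² dx / ∫|ψ|² dx (integrals over the domain).
Expand each integrand as polynomial × e^(−2ax²) and use ∫x^(2j)·e^(−2ax²) dx = (2j−1)!!/(4a)^j · √(π/(2a)), odd powers → 0; here √(π/(2a)) = 0.88183.
State is unnormalized: ∫|ψ|² dx = 0.10914, and ∫ψ*·x²·ψ dx = 0.040521, so ⟨x²⟩ = 0.040521 / 0.10914.
⟨x²⟩ = 0.37129.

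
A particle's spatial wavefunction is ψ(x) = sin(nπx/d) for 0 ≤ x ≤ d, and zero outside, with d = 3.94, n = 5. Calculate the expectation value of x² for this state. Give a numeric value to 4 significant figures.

⟨x²⟩ = ∫ x²·|ψ|² dx / ∫|ψ|² dx (integrals over the domain).
With sin²θ = (1 − cos2θ)/2 on 0 ≤ x ≤ d: ∫sin²(nπx/d) dx = d/2, ∫x·sin²(nπx/d) dx = d²/4, ∫x²·sin²(nπx/d) dx = d³·(1/6 − 1/(4n²π²)); higher powers xᵏ the same way, integrating xᵏ·cos(2nπx/d) by parts.
State is unnormalized: ∫|ψ|² dx = 1.9700, and ∫ψ*·x²·ψ dx = 10.132, so ⟨x²⟩ = 10.132 / 1.9700.
⟨x²⟩ = 5.1431.

5.143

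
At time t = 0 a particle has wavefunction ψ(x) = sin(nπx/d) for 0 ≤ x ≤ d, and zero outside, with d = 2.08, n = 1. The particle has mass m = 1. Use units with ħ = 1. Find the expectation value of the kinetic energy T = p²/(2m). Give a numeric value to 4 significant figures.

T = −(ħ²/2m) d²/dx², so ⟨T⟩ = −(ħ²/2m) ∫ ψ*·ψ'' dx / ∫|ψ|² dx; with m = 1.
d/dx sin(nπx/d) = (nπ/d)·cos(nπx/d) and d²/dx² sin(nπx/d) = −(nπ/d)²·sin(nπx/d); on 0 ≤ x ≤ d, ∫sin²(nπx/d) dx = d/2 and ∫sin(nπx/d)·cos(nπx/d) dx = 0.
State is unnormalized: ∫|ψ|² dx = 1.0400, and ∫ψ*·(−ħ²/2m · ψ'') dx = 1.1863, so ⟨T⟩ = 1.1863 / 1.0400.
⟨T⟩ = 1.1406.

1.141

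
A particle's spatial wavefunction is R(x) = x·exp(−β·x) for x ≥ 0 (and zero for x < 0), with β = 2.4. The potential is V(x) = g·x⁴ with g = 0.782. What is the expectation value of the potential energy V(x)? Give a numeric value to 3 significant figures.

0.530

⟨V⟩ = ∫ V(x)·|R|² dx / ∫|R|² dx.
Every integrand reduces to terms xʲ·e^(−2βx) on [0, ∞); use ∫₀^∞ xʲ·e^(−2βx) dx = j!/(2β)^(j+1).
State is unnormalized: ∫|R|² dx = 0.018084, and ∫R*·V(x)·R dx = 0.0095907, so ⟨V⟩ = 0.0095907 / 0.018084.
⟨V⟩ = 0.53033.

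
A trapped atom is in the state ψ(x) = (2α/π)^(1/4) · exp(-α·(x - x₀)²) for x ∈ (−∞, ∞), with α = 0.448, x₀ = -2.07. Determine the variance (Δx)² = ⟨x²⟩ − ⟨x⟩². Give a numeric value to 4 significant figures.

0.5580

Compute ⟨x⟩ and ⟨x²⟩ separately, then (Δx)² = ⟨x²⟩ − ⟨x⟩².
Gaussian moments (u = x − x₀): ∫u^(2j)·e^(−2αu²) du = (2j−1)!!/(4α)^j · √(π/(2α)), odd powers integrate to 0; here √(π/(2α)) = 1.8725.
⟨x⟩ = -2.0700 and ⟨x²⟩ = 4.8429.
(Δx)² = 4.8429 − (-2.0700)² = 0.55804.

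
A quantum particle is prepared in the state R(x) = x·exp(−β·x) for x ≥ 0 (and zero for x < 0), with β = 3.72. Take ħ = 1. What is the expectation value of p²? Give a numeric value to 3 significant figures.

13.8

p² R = −ħ² d²R/dx²; ⟨p²⟩ = −ħ² ∫ R*·R'' dx / ∫|R|² dx.
Differentiate x·exp(−β·x) with the product rule; every integrand then reduces to terms xʲ·e^(−2βx) on [0, ∞), with ∫₀^∞ xʲ·e^(−2βx) dx = j!/(2β)^(j+1).
State is unnormalized: ∫|R|² dx = 0.0048564, and ∫R*·(−ħ² R'') dx = 0.067204, so ⟨p²⟩ = 0.067204 / 0.0048564.
⟨p²⟩ = 13.838.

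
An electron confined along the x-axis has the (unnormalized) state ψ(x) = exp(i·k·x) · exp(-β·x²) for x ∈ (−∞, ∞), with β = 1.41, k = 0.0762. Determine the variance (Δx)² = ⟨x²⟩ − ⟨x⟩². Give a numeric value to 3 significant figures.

Compute ⟨x⟩ and ⟨x²⟩ separately, then (Δx)² = ⟨x²⟩ − ⟨x⟩².
Gaussian moments: ∫x^(2j)·e^(−2βx²) dx = (2j−1)!!/(4β)^j · √(π/(2β)), odd powers integrate to 0; here √(π/(2β)) = 1.0555.
Normalization: ∫|ψ|² dx = 1.0555.
⟨x⟩ = 0.0000 and ⟨x²⟩ = 0.17730.
(Δx)² = 0.17730 − (0.0000)² = 0.17730.

0.177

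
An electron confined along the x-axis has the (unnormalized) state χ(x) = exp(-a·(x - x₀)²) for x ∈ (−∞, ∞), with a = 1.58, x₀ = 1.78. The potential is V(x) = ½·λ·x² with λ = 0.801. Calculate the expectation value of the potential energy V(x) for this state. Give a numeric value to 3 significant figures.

⟨V⟩ = ∫ V(x)·|χ|² dx / ∫|χ|² dx.
Gaussian moments (u = x − x₀): ∫u^(2j)·e^(−2au²) du = (2j−1)!!/(4a)^j · √(π/(2a)), odd powers integrate to 0; here √(π/(2a)) = 0.99708.
State is unnormalized: ∫|χ|² dx = 0.99708, and ∫χ*·V(x)·χ dx = 1.3284, so ⟨V⟩ = 1.3284 / 0.99708.
⟨V⟩ = 1.3323.

1.33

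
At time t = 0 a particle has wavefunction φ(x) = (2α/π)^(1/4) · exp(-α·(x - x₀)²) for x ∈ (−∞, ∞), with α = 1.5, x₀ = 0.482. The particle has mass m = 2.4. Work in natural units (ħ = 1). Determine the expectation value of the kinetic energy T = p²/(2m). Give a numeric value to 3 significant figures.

T = −(ħ²/2m) d²/dx², so ⟨T⟩ = −(ħ²/2m) ∫ φ*·φ'' dx; with m = 2.4.
Gaussian moments (u = x − x₀): ∫u^(2j)·e^(−2αu²) du = (2j−1)!!/(4α)^j · √(π/(2α)), odd powers integrate to 0; here √(π/(2α)) = 1.0233. Derivatives: d/dx e^(−αu²) = −2αu·e^(−αu²), d²/dx² e^(−αu²) = (4α²u² − 2α)·e^(−αu²).
⟨T⟩ = 0.31250.

0.313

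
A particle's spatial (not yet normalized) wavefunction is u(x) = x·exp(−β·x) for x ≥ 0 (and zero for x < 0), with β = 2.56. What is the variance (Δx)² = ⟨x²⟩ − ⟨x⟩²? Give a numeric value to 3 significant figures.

Compute ⟨x⟩ and ⟨x²⟩ separately, then (Δx)² = ⟨x²⟩ − ⟨x⟩².
Every integrand reduces to terms xʲ·e^(−2βx) on [0, ∞); use ∫₀^∞ xʲ·e^(−2βx) dx = j!/(2β)^(j+1).
Normalization: ∫|u|² dx = 0.014901.
⟨x⟩ = 0.58594 and ⟨x²⟩ = 0.45776.
(Δx)² = 0.45776 − (0.58594)² = 0.11444.

0.114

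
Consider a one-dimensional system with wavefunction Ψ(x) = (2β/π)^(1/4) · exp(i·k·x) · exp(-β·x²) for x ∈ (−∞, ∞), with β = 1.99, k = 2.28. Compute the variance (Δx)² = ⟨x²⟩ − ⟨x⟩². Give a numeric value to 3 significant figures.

0.126

Compute ⟨x⟩ and ⟨x²⟩ separately, then (Δx)² = ⟨x²⟩ − ⟨x⟩².
Gaussian moments: ∫x^(2j)·e^(−2βx²) dx = (2j−1)!!/(4β)^j · √(π/(2β)), odd powers integrate to 0; here √(π/(2β)) = 0.88845.
⟨x⟩ = 0.0000 and ⟨x²⟩ = 0.12563.
(Δx)² = 0.12563 − (0.0000)² = 0.12563.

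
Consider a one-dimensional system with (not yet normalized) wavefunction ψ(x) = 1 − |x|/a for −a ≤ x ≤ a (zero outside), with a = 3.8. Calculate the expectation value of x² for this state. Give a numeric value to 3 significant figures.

⟨x²⟩ = ∫ x²·|ψ|² dx / ∫|ψ|² dx (integrals over the domain).
ψ is even, so ∫ over [−a, a] = 2∫₀ᵃ with ψ = 1 − x/a there: ∫₀ᵃ (1 − x/a)² dx = a/3, ∫₀ᵃ x²(1 − x/a)² dx = a³/30, ∫₀ᵃ x⁴(1 − x/a)² dx = a⁵/105.
State is unnormalized: ∫|ψ|² dx = 2.5333, and ∫ψ*·x²·ψ dx = 3.6581, so ⟨x²⟩ = 3.6581 / 2.5333.
⟨x²⟩ = 1.4440.

1.44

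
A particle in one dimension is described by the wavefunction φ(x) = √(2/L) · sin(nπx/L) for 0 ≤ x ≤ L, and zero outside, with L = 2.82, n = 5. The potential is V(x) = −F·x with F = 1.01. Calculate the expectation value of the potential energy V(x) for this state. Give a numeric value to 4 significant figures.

⟨V⟩ = ∫ V(x)·|φ|² dx.
With sin²θ = (1 − cos2θ)/2 on 0 ≤ x ≤ L: ∫sin²(nπx/L) dx = L/2, ∫x·sin²(nπx/L) dx = L²/4, ∫x²·sin²(nπx/L) dx = L³·(1/6 − 1/(4n²π²)); higher powers xᵏ the same way, integrating xᵏ·cos(2nπx/L) by parts.
⟨V⟩ = -1.4241.

-1.424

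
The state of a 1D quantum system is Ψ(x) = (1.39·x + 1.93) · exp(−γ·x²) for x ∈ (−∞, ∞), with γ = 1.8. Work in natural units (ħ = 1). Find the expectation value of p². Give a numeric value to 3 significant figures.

p² Ψ = −ħ² d²Ψ/dx²; ⟨p²⟩ = −ħ² ∫ Ψ*·Ψ'' dx / ∫|Ψ|² dx.
Expand each integrand as polynomial × e^(−2γx²) and use ∫x^(2j)·e^(−2γx²) dx = (2j−1)!!/(4γ)^j · √(π/(2γ)), odd powers → 0; here √(π/(2γ)) = 0.93417. Differentiate with the product rule, d/dx e^(−γx²) = −2γx·e^(−γx²).
State is unnormalized: ∫|Ψ|² dx = 3.7304, and ∫Ψ*·(−ħ² Ψ'') dx = 7.6171, so ⟨p²⟩ = 7.6171 / 3.7304.
⟨p²⟩ = 2.0419.

2.04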